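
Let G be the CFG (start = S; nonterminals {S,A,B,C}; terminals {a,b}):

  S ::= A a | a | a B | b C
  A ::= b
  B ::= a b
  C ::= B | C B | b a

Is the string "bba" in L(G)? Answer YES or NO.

Convert to CNF:
  S -> A T0 | T0 B | T1 C | a
  A -> b
  B -> T0 T1
  C -> C B | T0 T1 | T1 T0
  T0 -> a
  T1 -> b

CYK fill:
  [0..0]={A,T1}  "b"  orig:{A}
  [1..1]={A,T1}  "b"  orig:{A}
  [2..2]={S,T0}  "a"  orig:{S}
  [0..1]=∅  "bb"
  [1..2]={C,S}  "ba"
  [0..2]={S}  "bba"

S ∈ T[0,2] ⇒ YES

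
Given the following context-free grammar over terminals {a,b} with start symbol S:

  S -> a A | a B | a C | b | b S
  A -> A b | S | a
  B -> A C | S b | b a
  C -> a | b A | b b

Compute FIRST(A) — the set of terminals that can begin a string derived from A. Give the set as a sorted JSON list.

FIRST iteration:
pass 1:
  A via A→a: +{a}
  B via B→A C: +{a}
  B via B→b a: +{b}
  C via C→a: +{a}
  C via C→b A: +{b}
  S via S→a A: +{a}
  S via S→b: +{b}
  FIRST(S)={a,b}  FIRST(A)={a}  FIRST(B)={a,b}  FIRST(C)={a,b}
pass 2:
  A via A→S: +{b}
  FIRST(S)={a,b}  FIRST(A)={a,b}  FIRST(B)={a,b}  FIRST(C)={a,b}
pass 3: done
  FIRST(S)={a,b}  FIRST(A)={a,b}  FIRST(B)={a,b}  FIRST(C)={a,b}

FIRST(A) = ["a", "b"]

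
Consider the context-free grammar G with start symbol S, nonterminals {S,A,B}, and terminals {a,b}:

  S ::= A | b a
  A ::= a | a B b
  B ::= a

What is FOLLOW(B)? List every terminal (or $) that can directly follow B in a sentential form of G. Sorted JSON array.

FIRST iteration:
round 1:
  A via A→a: +{a}
  B via B→a: +{a}
  S via S→A: +{a}
  S via S→b a: +{b}
  S: {a,b}  A: {a}  B: {a}
round 2: (stable)
  S: {a,b}  A: {a}  B: {a}

Compute FOLLOW by fixpoint:
seed FOLLOW(S) with $
pass 1:
  A→a B b: FOLLOW(B) ⊇ FIRST(b) = {b}; new: +{b}
  S→A: FOLLOW(A) ⊇ FOLLOW(S) ⊇ {$}; new: +{$}
  FOLLOW[S]={$}  FOLLOW[A]={$}  FOLLOW[B]={b}
pass 2: — fixpoint
  FOLLOW[S]={$}  FOLLOW[A]={$}  FOLLOW[B]={b}

FOLLOW(B) = ["b"]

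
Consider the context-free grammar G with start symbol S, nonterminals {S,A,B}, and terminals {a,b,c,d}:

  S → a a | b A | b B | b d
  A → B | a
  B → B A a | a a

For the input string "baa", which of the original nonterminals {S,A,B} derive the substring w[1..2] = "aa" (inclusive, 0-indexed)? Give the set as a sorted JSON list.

Convert to CNF:
  S -> T0 T0 | T1 A | T1 B | T1 T2
  A -> B X3 | T0 T0 | a
  B -> B X4 | T0 T0
  T0 -> a
  T1 -> b
  T2 -> d
  X3 -> A T0
  X4 -> A T0

CYK table (by increasing span), restricted to cells inside w[1..2]:
  [1..1]={A,T0}  "a"  orig:{A}
  [2..2]={A,T0}  "a"  orig:{A}
  [1..2]={A,B,S,X3,X4}  "aa"  orig:{A,B,S}

Original NTs in T[1,2] deriving "aa": ["A", "B", "S"]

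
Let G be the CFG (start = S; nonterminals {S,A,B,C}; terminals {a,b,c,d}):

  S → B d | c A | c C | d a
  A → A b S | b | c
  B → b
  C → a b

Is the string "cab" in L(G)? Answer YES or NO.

Convert to CNF:
  S -> B T2 | T2 T1 | T3 A | T3 C
  A -> A X4 | b | c
  B -> b
  C -> T1 T0
  T0 -> b
  T1 -> a
  T2 -> d
  T3 -> c
  X4 -> T0 S

Fill CYK table bottom-up:
  T[0,0] 'c' = {A,T3}  orig:{A}
  T[1,1] 'a' = {T1}  orig:{}
  T[2,2] 'b' = {A,B,T0}  orig:{A,B}
  T[0,1] 'ca' = ∅
  T[1,2] 'ab' = {C}
  T[0,2] 'cab' = {S}

S ∈ T[0,2] ⇒ YES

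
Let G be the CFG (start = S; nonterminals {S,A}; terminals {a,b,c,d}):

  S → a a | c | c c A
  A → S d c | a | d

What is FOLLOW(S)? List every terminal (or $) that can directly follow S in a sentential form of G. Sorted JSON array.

FIRST sets, iterate to fixpoint:
round 1:
  A via A→a: +{a}
  A via A→d: +{d}
  S via S→a a: +{a}
  S via S→c: +{c}
  S: {a,c}  A: {a,d}
round 2:
  A via A→S d c: +{c}
  S: {a,c}  A: {a,c,d}
round 3: (no change)
  S: {a,c}  A: {a,c,d}

FOLLOW iteration:
FOLLOW(S) := {$}
[1]
  A→S d c: FOLLOW(S) ⊇ FIRST(d) = {d}; new: +{d}
  S→c c A: FOLLOW(A) ⊇ FOLLOW(S) ⊇ {$,d}; new: +{$,d}
  S: {$,d}  A: {$,d}
[2] (stable)
  S: {$,d}  A: {$,d}

FOLLOW(S) = ["$", "d"]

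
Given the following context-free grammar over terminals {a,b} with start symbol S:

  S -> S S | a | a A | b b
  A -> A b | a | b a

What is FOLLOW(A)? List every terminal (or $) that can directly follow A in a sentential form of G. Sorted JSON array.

Compute FIRST by fixpoint:
[1]
  A via A→a: +{a}
  A via A→b a: +{b}
  S via S→a: +{a}
  S via S→b b: +{b}
  FIRST(S)={a,b}  FIRST(A)={a,b}
[2] (no change)
  FIRST(S)={a,b}  FIRST(A)={a,b}

FOLLOW sets:
initialize: $ ∈ FOLLOW(S)
round 1:
  A→A b: FOLLOW(A) ⊇ FIRST(b) = {b}; new: +{b}
  S→S S: FOLLOW(S) ⊇ FIRST(S) = {a,b}; new: +{a,b}
  S→a A: FOLLOW(A) ⊇ FOLLOW(S) ⊇ {$,a,b}; new: +{$,a}
  FOLLOW(S)={$,a,b}  FOLLOW(A)={$,a,b}
round 2: — fixpoint
  FOLLOW(S)={$,a,b}  FOLLOW(A)={$,a,b}

FOLLOW(A) = ["$", "a", "b"]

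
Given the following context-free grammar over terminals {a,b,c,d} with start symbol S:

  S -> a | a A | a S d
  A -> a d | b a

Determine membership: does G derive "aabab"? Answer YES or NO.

Convert to CNF:
  S -> T0 A | T0 X3 | a
  A -> T0 T1 | T2 T0
  T0 -> a
  T1 -> d
  T2 -> b
  X3 -> S T1

CYK fill:
  cell(0,0) a: {S,T0}  orig:{S}
  cell(1,1) a: {S,T0}  orig:{S}
  cell(2,2) b: {T2}  orig:{}
  cell(3,3) a: {S,T0}  orig:{S}
  cell(4,4) b: {T2}  orig:{}
  cell(0,1) aa: ∅
  cell(1,2) ab: ∅
  cell(2,3) ba: {A}
  cell(3,4) ab: ∅
  cell(0,2) aab: ∅
  cell(1,3) aba: {S}
  cell(2,4) bab: ∅
  cell(0,3) aaba: ∅
  cell(1,4) abab: ∅
  cell(0,4) aabab: ∅

S ∉ T[0,4] ⇒ NO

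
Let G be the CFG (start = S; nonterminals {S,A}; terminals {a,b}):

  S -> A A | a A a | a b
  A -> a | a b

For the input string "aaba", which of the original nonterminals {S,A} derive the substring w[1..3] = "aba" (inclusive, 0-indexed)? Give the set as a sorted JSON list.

Convert to CNF:
  S -> A A | T0 T1 | T0 X2
  A -> T0 T1 | a
  T0 -> a
  T1 -> b
  X2 -> A T0

CYK fill (cells [i..j] with 1 ≤ i ≤ j ≤ 3 only):
  cell(1,1) a: {A,T0}  orig:{A}
  cell(2,2) b: {T1}  orig:{}
  cell(3,3) a: {A,T0}  orig:{A}
  cell(1,2) ab: {A,S}
  cell(2,3) ba: ∅
  cell(1,3) aba: {S,X2}  orig:{S}

Original NTs in T[1,3] deriving "aba": ["S"]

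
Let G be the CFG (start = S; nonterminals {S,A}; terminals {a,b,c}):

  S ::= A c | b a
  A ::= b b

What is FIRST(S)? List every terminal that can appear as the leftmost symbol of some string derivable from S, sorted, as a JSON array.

FIRST sets, iterate to fixpoint:
pass 1:
  A via A→b b: +{b}
  S via S→A c: +{b}
  FIRST(S)={b}  FIRST(A)={b}
pass 2: (stable)
  FIRST(S)={b}  FIRST(A)={b}

FIRST(S) = ["b"]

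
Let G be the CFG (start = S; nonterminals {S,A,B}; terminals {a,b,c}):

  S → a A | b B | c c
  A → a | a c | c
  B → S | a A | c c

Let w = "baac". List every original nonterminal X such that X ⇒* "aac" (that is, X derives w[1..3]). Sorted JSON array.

CNF form of G:
  S -> T0 A | T1 T1 | T2 B
  A -> T0 T1 | a | c
  B -> T0 A | T1 T1 | T2 B
  T0 -> a
  T1 -> c
  T2 -> b

CYK table (by increasing span), restricted to cells inside w[1..3]:
  T[1,1] 'a' = {A,T0}  orig:{A}
  T[2,2] 'a' = {A,T0}  orig:{A}
  T[3,3] 'c' = {A,T1}  orig:{A}
  T[1,2] 'aa' = {B,S}
  T[2,3] 'ac' = {A,B,S}
  T[1,3] 'aac' = {B,S}

Original NTs in T[1,3] deriving "aac": ["B", "S"]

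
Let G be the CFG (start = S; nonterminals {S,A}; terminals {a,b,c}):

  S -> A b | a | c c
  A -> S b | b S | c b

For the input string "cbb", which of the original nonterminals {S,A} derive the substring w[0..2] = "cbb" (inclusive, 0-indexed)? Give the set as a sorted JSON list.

CNF form of G:
  S -> A T0 | T1 T1 | a
  A -> S T0 | T0 S | T1 T0
  T0 -> b
  T1 -> c

Fill CYK table bottom-up — only the sub-triangle for w[0..2]:
  [0..0]={T1}  "c"  orig:{}
  [1..1]={T0}  "b"  orig:{}
  [2..2]={T0}  "b"  orig:{}
  [0..1]={A}  "cb"
  [1..2]=∅  "bb"
  [0..2]={S}  "cbb"

Original NTs in T[0,2] deriving "cbb": ["S"]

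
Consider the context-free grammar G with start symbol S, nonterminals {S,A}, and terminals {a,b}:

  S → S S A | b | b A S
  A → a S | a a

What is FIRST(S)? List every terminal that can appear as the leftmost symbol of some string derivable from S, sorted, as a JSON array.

FIRST sets, iterate to fixpoint:
iter 1:
  A via A→a S: +{a}
  S via S→b: +{b}
  FIRST(S)={b}  FIRST(A)={a}
iter 2: (stable)
  FIRST(S)={b}  FIRST(A)={a}

FIRST(S) = ["b"]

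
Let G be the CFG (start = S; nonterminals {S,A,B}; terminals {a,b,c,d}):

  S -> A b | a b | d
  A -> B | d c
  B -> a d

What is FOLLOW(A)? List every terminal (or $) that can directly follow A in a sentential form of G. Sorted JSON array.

FIRST sets, iterate to fixpoint:
iter 1:
  A via A→d c: +{d}
  B via B→a d: +{a}
  S via S→A b: +{d}
  S via S→a b: +{a}
  FIRST(S)={a,d}  FIRST(A)={d}  FIRST(B)={a}
iter 2:
  A via A→B: +{a}
  FIRST(S)={a,d}  FIRST(A)={a,d}  FIRST(B)={a}
iter 3: — fixpoint
  FIRST(S)={a,d}  FIRST(A)={a,d}  FIRST(B)={a}

FOLLOW sets:
seed FOLLOW(S) with $
pass 1:
  S→A b: FOLLOW(A) ⊇ FIRST(b) = {b}; new: +{b}
  FOLLOW(S)={$}  FOLLOW(A)={b}  FOLLOW(B)={}
pass 2:
  A→B: FOLLOW(B) ⊇ FOLLOW(A) ⊇ {b}; new: +{b}
  FOLLOW(S)={$}  FOLLOW(A)={b}  FOLLOW(B)={b}
pass 3: (no change)
  FOLLOW(S)={$}  FOLLOW(A)={b}  FOLLOW(B)={b}

FOLLOW(A) = ["b"]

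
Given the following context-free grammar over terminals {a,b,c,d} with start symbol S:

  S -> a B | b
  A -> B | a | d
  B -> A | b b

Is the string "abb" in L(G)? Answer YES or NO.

Convert to CNF:
  S -> T1 B | b
  A -> T0 T0 | a | d
  B -> T0 T0 | a | d
  T0 -> b
  T1 -> a

CYK fill:
  cell(0,0) a: {A,B,T1}  orig:{A,B}
  cell(1,1) b: {S,T0}  orig:{S}
  cell(2,2) b: {S,T0}  orig:{S}
  cell(0,1) ab: ∅
  cell(1,2) bb: {A,B}
  cell(0,2) abb: {S}

S ∈ T[0,2] ⇒ YES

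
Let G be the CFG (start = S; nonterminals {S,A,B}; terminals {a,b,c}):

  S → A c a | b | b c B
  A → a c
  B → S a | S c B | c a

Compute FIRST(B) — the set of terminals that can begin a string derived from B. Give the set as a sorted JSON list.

FIRST iteration:
round 1:
  A via A→a c: +{a}
  B via B→c a: +{c}
  S via S→A c a: +{a}
  S via S→b: +{b}
  FIRST[S]={a,b}  FIRST[A]={a}  FIRST[B]={c}
round 2:
  B via B→S a: +{a,b}
  FIRST[S]={a,b}  FIRST[A]={a}  FIRST[B]={a,b,c}
round 3: (stable)
  FIRST[S]={a,b}  FIRST[A]={a}  FIRST[B]={a,b,c}

FIRST(B) = ["a", "b", "c"]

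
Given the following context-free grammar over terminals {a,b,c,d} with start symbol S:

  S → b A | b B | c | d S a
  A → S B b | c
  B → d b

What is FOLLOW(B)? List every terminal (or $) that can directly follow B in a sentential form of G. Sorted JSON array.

FIRST iteration:
[1]
  A via A→c: +{c}
  B via B→d b: +{d}
  S via S→b A: +{b}
  S via S→c: +{c}
  S via S→d S a: +{d}
  FIRST(S)={b,c,d}  FIRST(A)={c}  FIRST(B)={d}
[2]
  A via A→S B b: +{b,d}
  FIRST(S)={b,c,d}  FIRST(A)={b,c,d}  FIRST(B)={d}
[3] (stable)
  FIRST(S)={b,c,d}  FIRST(A)={b,c,d}  FIRST(B)={d}

FOLLOW sets:
seed FOLLOW(S) with $
pass 1:
  A→S B b: FOLLOW(S) ⊇ FIRST(B) = {d}; new: +{d}
  A→S B b: FOLLOW(B) ⊇ FIRST(b) = {b}; new: +{b}
  S→b A: FOLLOW(A) ⊇ FOLLOW(S) ⊇ {$,d}; new: +{$,d}
  S→b B: FOLLOW(B) ⊇ FOLLOW(S) ⊇ {$,d}; new: +{$,d}
  S→d S a: FOLLOW(S) ⊇ FIRST(a) = {a}; new: +{a}
  FOLLOW(S)={$,a,d}  FOLLOW(A)={$,d}  FOLLOW(B)={$,b,d}
pass 2:
  S→b A: FOLLOW(A) ⊇ FOLLOW(S) ⊇ {$,a,d}; new: +{a}
  S→b B: FOLLOW(B) ⊇ FOLLOW(S) ⊇ {$,a,d}; new: +{a}
  FOLLOW(S)={$,a,d}  FOLLOW(A)={$,a,d}  FOLLOW(B)={$,a,b,d}
pass 3: — fixpoint
  FOLLOW(S)={$,a,d}  FOLLOW(A)={$,a,d}  FOLLOW(B)={$,a,b,d}

FOLLOW(B) = ["$", "a", "b", "d"]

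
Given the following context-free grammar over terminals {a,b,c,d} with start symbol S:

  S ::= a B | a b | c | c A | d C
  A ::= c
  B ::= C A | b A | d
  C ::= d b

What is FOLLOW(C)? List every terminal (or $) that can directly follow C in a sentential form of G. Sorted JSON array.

FIRST iteration:
[1]
  A via A→c: +{c}
  B via B→b A: +{b}
  B via B→d: +{d}
  C via C→d b: +{d}
  S via S→a B: +{a}
  S via S→c: +{c}
  S via S→d C: +{d}
  FIRST[S]={a,c,d}  FIRST[A]={c}  FIRST[B]={b,d}  FIRST[C]={d}
[2] (no change)
  FIRST[S]={a,c,d}  FIRST[A]={c}  FIRST[B]={b,d}  FIRST[C]={d}

FOLLOW sets:
FOLLOW(S) := {$}
[1]
  B→C A: FOLLOW(C) ⊇ FIRST(A) = {c}; new: +{c}
  S→a B: FOLLOW(B) ⊇ FOLLOW(S) ⊇ {$}; new: +{$}
  S→c A: FOLLOW(A) ⊇ FOLLOW(S) ⊇ {$}; new: +{$}
  S→d C: FOLLOW(C) ⊇ FOLLOW(S) ⊇ {$}; new: +{$}
  S: {$}  A: {$}  B: {$}  C: {$,c}
[2] done
  S: {$}  A: {$}  B: {$}  C: {$,c}

FOLLOW(C) = ["$", "c"]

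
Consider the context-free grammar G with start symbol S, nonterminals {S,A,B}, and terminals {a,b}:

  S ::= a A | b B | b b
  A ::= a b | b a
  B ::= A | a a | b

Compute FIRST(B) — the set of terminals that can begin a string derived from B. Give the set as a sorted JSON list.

Compute FIRST by fixpoint:
iter 1:
  A via A→a b: +{a}
  A via A→b a: +{b}
  B via B→A: +{a,b}
  S via S→a A: +{a}
  S via S→b B: +{b}
  S: {a,b}  A: {a,b}  B: {a,b}
iter 2: (no change)
  S: {a,b}  A: {a,b}  B: {a,b}

FIRST(B) = ["a", "b"]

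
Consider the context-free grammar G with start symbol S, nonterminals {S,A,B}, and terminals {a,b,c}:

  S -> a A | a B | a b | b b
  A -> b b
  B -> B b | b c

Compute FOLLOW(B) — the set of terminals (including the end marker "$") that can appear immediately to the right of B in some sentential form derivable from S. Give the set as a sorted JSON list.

FIRST sets, iterate to fixpoint:
[1]
  A via A→b b: +{b}
  B via B→b c: +{b}
  S via S→a A: +{a}
  S via S→b b: +{b}
  S: {a,b}  A: {b}  B: {b}
[2] — fixpoint
  S: {a,b}  A: {b}  B: {b}

Compute FOLLOW by fixpoint:
initialize: $ ∈ FOLLOW(S)
iter 1:
  B→B b: FOLLOW(B) ⊇ FIRST(b) = {b}; new: +{b}
  S→a A: FOLLOW(A) ⊇ FOLLOW(S) ⊇ {$}; new: +{$}
  S→a B: FOLLOW(B) ⊇ FOLLOW(S) ⊇ {$}; new: +{$}
  FOLLOW(S)={$}  FOLLOW(A)={$}  FOLLOW(B)={$,b}
iter 2: (stable)
  FOLLOW(S)={$}  FOLLOW(A)={$}  FOLLOW(B)={$,b}

FOLLOW(B) = ["$", "b"]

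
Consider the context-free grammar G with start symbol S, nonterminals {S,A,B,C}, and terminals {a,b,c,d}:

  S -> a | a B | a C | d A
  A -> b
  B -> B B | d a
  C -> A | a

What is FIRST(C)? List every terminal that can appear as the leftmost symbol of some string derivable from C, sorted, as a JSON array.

Compute FIRST by fixpoint:
pass 1:
  A via A→b: +{b}
  B via B→d a: +{d}
  C via C→A: +{b}
  C via C→a: +{a}
  S via S→a: +{a}
  S via S→d A: +{d}
  FIRST(S)={a,d}  FIRST(A)={b}  FIRST(B)={d}  FIRST(C)={a,b}
pass 2: — fixpoint
  FIRST(S)={a,d}  FIRST(A)={b}  FIRST(B)={d}  FIRST(C)={a,b}

FIRST(C) = ["a", "b"]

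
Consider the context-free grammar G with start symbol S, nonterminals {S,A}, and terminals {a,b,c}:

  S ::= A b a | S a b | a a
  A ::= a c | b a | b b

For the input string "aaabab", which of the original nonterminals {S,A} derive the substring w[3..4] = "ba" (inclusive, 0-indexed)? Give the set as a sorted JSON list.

CNF form of G:
  S -> A X3 | S X4 | T0 T0
  A -> T0 T1 | T2 T0 | T2 T2
  T0 -> a
  T1 -> c
  T2 -> b
  X3 -> T2 T0
  X4 -> T0 T2

CYK fill — only the sub-triangle for w[3..4]:
  cell(3,3) b: {T2}  orig:{}
  cell(4,4) a: {T0}  orig:{}
  cell(3,4) ba: {A,X3}  orig:{A}

Original NTs in T[3,4] deriving "ba": ["A"]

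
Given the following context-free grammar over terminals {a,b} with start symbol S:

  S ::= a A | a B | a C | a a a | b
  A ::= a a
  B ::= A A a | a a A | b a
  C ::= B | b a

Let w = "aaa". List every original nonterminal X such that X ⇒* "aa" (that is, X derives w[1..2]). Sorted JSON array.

CNF form of G:
  S -> T0 A | T0 B | T0 C | T0 X6 | b
  A -> T0 T0
  B -> A X2 | T0 X3 | T1 T0
  C -> A X4 | T0 X5 | T1 T0
  T0 -> a
  T1 -> b
  X2 -> A T0
  X3 -> T0 A
  X4 -> A T0
  X5 -> T0 A
  X6 -> T0 T0

CYK table (by increasing span) — only the sub-triangle for w[1..2]:
  [1..1]={T0}  "a"  orig:{}
  [2..2]={T0}  "a"  orig:{}
  [1..2]={A,X6}  "aa"  orig:{A}

Original NTs in T[1,2] deriving "aa": ["A"]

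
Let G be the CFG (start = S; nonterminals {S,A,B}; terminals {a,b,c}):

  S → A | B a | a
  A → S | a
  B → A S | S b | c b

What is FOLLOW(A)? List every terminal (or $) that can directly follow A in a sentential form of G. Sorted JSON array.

FIRST iteration:
[1]
  A via A→a: +{a}
  B via B→A S: +{a}
  B via B→c b: +{c}
  S via S→A: +{a}
  S via S→B a: +{c}
  FIRST[S]={a,c}  FIRST[A]={a}  FIRST[B]={a,c}
[2]
  A via A→S: +{c}
  FIRST[S]={a,c}  FIRST[A]={a,c}  FIRST[B]={a,c}
[3] done
  FIRST[S]={a,c}  FIRST[A]={a,c}  FIRST[B]={a,c}

Compute FOLLOW by fixpoint:
initialize: $ ∈ FOLLOW(S)
round 1:
  B→A S: FOLLOW(A) ⊇ FIRST(S) = {a,c}; new: +{a,c}
  B→S b: FOLLOW(S) ⊇ FIRST(b) = {b}; new: +{b}
  S→A: FOLLOW(A) ⊇ FOLLOW(S) ⊇ {$,b}; new: +{$,b}
  S→B a: FOLLOW(B) ⊇ FIRST(a) = {a}; new: +{a}
  FOLLOW(S)={$,b}  FOLLOW(A)={$,a,b,c}  FOLLOW(B)={a}
round 2:
  A→S: FOLLOW(S) ⊇ FOLLOW(A) ⊇ {$,a,b,c}; new: +{a,c}
  FOLLOW(S)={$,a,b,c}  FOLLOW(A)={$,a,b,c}  FOLLOW(B)={a}
round 3: (no change)
  FOLLOW(S)={$,a,b,c}  FOLLOW(A)={$,a,b,c}  FOLLOW(B)={a}

FOLLOW(A) = ["$", "a", "b", "c"]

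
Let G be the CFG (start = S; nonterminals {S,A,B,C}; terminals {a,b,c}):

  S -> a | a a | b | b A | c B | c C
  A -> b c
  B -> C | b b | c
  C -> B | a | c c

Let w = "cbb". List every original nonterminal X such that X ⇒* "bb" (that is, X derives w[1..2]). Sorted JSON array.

Convert to CNF:
  S -> T0 A | T1 B | T1 C | T2 T2 | a | b
  A -> T0 T1
  B -> T0 T0 | T1 T1 | a | c
  C -> T0 T0 | T1 T1 | a | c
  T0 -> b
  T1 -> c
  T2 -> a

CYK fill — only the sub-triangle for w[1..2]:
  T[1,1] 'b' = {S,T0}  orig:{S}
  T[2,2] 'b' = {S,T0}  orig:{S}
  T[1,2] 'bb' = {B,C}

Original NTs in T[1,2] deriving "bb": ["B", "C"]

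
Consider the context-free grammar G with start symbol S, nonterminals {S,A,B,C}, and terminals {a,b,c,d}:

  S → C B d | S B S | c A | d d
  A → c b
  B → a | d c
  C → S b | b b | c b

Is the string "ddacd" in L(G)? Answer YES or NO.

CNF form of G:
  S -> C X3 | S X4 | T0 A | T2 T2
  A -> T0 T1
  B -> T2 T0 | a
  C -> S T1 | T0 T1 | T1 T1
  T0 -> c
  T1 -> b
  T2 -> d
  X3 -> B T2
  X4 -> B S

CYK fill:
  [0..0]={T2}  "d"  orig:{}
  [1..1]={T2}  "d"  orig:{}
  [2..2]={B}  "a"
  [3..3]={T0}  "c"  orig:{}
  [4..4]={T2}  "d"  orig:{}
  [0..1]={S}  "dd"
  [1..2]=∅  "da"
  [2..3]=∅  "ac"
  [3..4]=∅  "cd"
  [0..2]=∅  "dda"
  [1..3]=∅  "dac"
  [2..4]=∅  "acd"
  [0..3]=∅  "ddac"
  [1..4]=∅  "dacd"
  [0..4]=∅  "ddacd"

S ∉ T[0,4] ⇒ NO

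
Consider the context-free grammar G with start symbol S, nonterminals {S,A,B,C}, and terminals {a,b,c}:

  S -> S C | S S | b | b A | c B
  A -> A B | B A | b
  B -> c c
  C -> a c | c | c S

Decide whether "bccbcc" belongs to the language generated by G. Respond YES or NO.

CNF form of G:
  S -> S C | S S | T0 B | T2 A | b
  A -> A B | B A | b
  B -> T0 T0
  C -> T0 S | T1 T0 | c
  T0 -> c
  T1 -> a
  T2 -> b

CYK fill:
  T[0,0] 'b' = {A,S,T2}  orig:{A,S}
  T[1,1] 'c' = {C,T0}  orig:{C}
  T[2,2] 'c' = {C,T0}  orig:{C}
  T[3,3] 'b' = {A,S,T2}  orig:{A,S}
  T[4,4] 'c' = {C,T0}  orig:{C}
  T[5,5] 'c' = {C,T0}  orig:{C}
  T[0,1] 'bc' = {S}
  T[1,2] 'cc' = {B}
  T[2,3] 'cb' = {C}
  T[3,4] 'bc' = {S}
  T[4,5] 'cc' = {B}
  T[0,2] 'bcc' = {A,S}
  T[1,3] 'ccb' = {A}
  T[2,4] 'cbc' = {C}
  T[3,5] 'bcc' = {A,S}
  T[0,3] 'bccb' = {S}
  T[1,4] 'ccbc' = ∅
  T[2,5] 'cbcc' = {C}
  T[0,4] 'bccbc' = {S}
  T[1,5] 'ccbcc' = {A}
  T[0,5] 'bccbcc' = {S}

S ∈ T[0,5] ⇒ YES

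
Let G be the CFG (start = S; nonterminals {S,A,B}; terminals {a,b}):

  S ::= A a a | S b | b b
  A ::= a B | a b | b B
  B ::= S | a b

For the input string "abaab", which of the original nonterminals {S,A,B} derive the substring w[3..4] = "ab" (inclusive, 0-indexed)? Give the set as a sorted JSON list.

Convert to CNF:
  S -> A X3 | S T1 | T1 T1
  A -> T0 B | T0 T1 | T1 B
  B -> A X2 | S T1 | T0 T1 | T1 T1
  T0 -> a
  T1 -> b
  X2 -> T0 T0
  X3 -> T0 T0

Fill CYK table bottom-up (cells [i..j] with 3 ≤ i ≤ j ≤ 4 only):
  T[3,3] 'a' = {T0}  orig:{}
  T[4,4] 'b' = {T1}  orig:{}
  T[3,4] 'ab' = {A,B}

Original NTs in T[3,4] deriving "ab": ["A", "B"]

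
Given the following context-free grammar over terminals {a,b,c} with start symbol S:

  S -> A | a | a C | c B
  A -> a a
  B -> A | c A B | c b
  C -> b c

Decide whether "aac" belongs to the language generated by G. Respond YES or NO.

CNF form of G:
  S -> T0 C | T0 T0 | T1 B | a
  A -> T0 T0
  B -> T0 T0 | T1 T2 | T1 X3
  C -> T2 T1
  T0 -> a
  T1 -> c
  T2 -> b
  X3 -> A B

CYK fill:
  cell(0,0) a: {S,T0}  orig:{S}
  cell(1,1) a: {S,T0}  orig:{S}
  cell(2,2) c: {T1}  orig:{}
  cell(0,1) aa: {A,B,S}
  cell(1,2) ac: ∅
  cell(0,2) aac: ∅

S ∉ T[0,2] ⇒ NO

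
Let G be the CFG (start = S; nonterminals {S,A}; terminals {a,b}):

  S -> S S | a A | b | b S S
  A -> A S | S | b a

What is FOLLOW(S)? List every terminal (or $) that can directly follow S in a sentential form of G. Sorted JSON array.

FIRST sets, iterate to fixpoint:
round 1:
  A via A→b a: +{b}
  S via S→a A: +{a}
  S via S→b: +{b}
  S: {a,b}  A: {b}
round 2:
  A via A→S: +{a}
  S: {a,b}  A: {a,b}
round 3: (no change)
  S: {a,b}  A: {a,b}

Compute FOLLOW by fixpoint:
FOLLOW(S) := {$}
round 1:
  A→A S: FOLLOW(A) ⊇ FIRST(S) = {a,b}; new: +{a,b}
  A→A S: FOLLOW(S) ⊇ FOLLOW(A) ⊇ {a,b}; new: +{a,b}
  S→a A: FOLLOW(A) ⊇ FOLLOW(S) ⊇ {$,a,b}; new: +{$}
  FOLLOW(S)={$,a,b}  FOLLOW(A)={$,a,b}
round 2: done
  FOLLOW(S)={$,a,b}  FOLLOW(A)={$,a,b}

FOLLOW(S) = ["$", "a", "b"]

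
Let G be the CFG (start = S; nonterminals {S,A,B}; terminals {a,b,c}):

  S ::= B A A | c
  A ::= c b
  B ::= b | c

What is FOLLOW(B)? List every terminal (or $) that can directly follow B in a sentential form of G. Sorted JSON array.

FIRST sets, iterate to fixpoint:
round 1:
  A via A→c b: +{c}
  B via B→b: +{b}
  B via B→c: +{c}
  S via S→B A A: +{b,c}
  S: {b,c}  A: {c}  B: {b,c}
round 2: (no change)
  S: {b,c}  A: {c}  B: {b,c}

FOLLOW iteration:
FOLLOW(S) := {$}
round 1:
  S→B A A: FOLLOW(B) ⊇ FIRST(A) = {c}; new: +{c}
  S→B A A: FOLLOW(A) ⊇ FIRST(A) = {c}; new: +{c}
  S→B A A: FOLLOW(A) ⊇ FOLLOW(S) ⊇ {$}; new: +{$}
  FOLLOW[S]={$}  FOLLOW[A]={$,c}  FOLLOW[B]={c}
round 2: (no change)
  FOLLOW[S]={$}  FOLLOW[A]={$,c}  FOLLOW[B]={c}

FOLLOW(B) = ["c"]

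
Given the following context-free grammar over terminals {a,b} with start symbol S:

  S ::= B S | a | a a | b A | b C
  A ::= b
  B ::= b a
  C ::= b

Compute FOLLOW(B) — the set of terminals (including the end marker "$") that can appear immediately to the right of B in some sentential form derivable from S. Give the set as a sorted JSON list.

FIRST sets, iterate to fixpoint:
iter 1:
  A via A→b: +{b}
  B via B→b a: +{b}
  C via C→b: +{b}
  S via S→B S: +{b}
  S via S→a: +{a}
  FIRST(S)={a,b}  FIRST(A)={b}  FIRST(B)={b}  FIRST(C)={b}
iter 2: (no change)
  FIRST(S)={a,b}  FIRST(A)={b}  FIRST(B)={b}  FIRST(C)={b}

FOLLOW iteration:
initialize: $ ∈ FOLLOW(S)
iter 1:
  S→B S: FOLLOW(B) ⊇ FIRST(S) = {a,b}; new: +{a,b}
  S→b A: FOLLOW(A) ⊇ FOLLOW(S) ⊇ {$}; new: +{$}
  S→b C: FOLLOW(C) ⊇ FOLLOW(S) ⊇ {$}; new: +{$}
  FOLLOW[S]={$}  FOLLOW[A]={$}  FOLLOW[B]={a,b}  FOLLOW[C]={$}
iter 2: done
  FOLLOW[S]={$}  FOLLOW[A]={$}  FOLLOW[B]={a,b}  FOLLOW[C]={$}

FOLLOW(B) = ["a", "b"]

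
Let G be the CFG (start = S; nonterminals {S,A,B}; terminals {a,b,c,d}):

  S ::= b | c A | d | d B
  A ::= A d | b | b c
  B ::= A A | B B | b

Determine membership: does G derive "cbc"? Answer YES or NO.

Convert to CNF:
  S -> T0 B | T2 A | b | d
  A -> A T0 | T1 T2 | b
  B -> A A | B B | b
  T0 -> d
  T1 -> b
  T2 -> c

Fill CYK table bottom-up:
  cell(0,0) c: {T2}  orig:{}
  cell(1,1) b: {A,B,S,T1}  orig:{A,B,S}
  cell(2,2) c: {T2}  orig:{}
  cell(0,1) cb: {S}
  cell(1,2) bc: {A}
  cell(0,2) cbc: {S}

S ∈ T[0,2] ⇒ YES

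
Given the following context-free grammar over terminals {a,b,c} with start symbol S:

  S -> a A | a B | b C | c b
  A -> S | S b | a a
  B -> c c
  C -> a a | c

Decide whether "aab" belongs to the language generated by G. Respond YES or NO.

CNF form of G:
  S -> T0 C | T1 A | T1 B | T2 T0
  A -> S T0 | T0 C | T1 A | T1 B | T1 T1 | T2 T0
  B -> T2 T2
  C -> T1 T1 | c
  T0 -> b
  T1 -> a
  T2 -> c

CYK table (by increasing span):
  cell(0,0) a: {T1}  orig:{}
  cell(1,1) a: {T1}  orig:{}
  cell(2,2) b: {T0}  orig:{}
  cell(0,1) aa: {A,C}
  cell(1,2) ab: ∅
  cell(0,2) aab: ∅

S ∉ T[0,2] ⇒ NO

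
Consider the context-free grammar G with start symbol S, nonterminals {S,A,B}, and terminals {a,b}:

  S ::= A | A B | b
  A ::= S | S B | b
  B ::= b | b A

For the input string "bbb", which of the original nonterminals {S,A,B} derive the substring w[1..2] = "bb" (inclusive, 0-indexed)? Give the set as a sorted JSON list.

CNF form of G:
  S -> A B | S B | b
  A -> A B | S B | b
  B -> T0 A | b
  T0 -> b

Fill CYK table bottom-up (cells [i..j] with 1 ≤ i ≤ j ≤ 2 only):
  [1..1]={A,B,S,T0}  "b"  orig:{A,B,S}
  [2..2]={A,B,S,T0}  "b"  orig:{A,B,S}
  [1..2]={A,B,S}  "bb"

Original NTs in T[1,2] deriving "bb": ["A", "B", "S"]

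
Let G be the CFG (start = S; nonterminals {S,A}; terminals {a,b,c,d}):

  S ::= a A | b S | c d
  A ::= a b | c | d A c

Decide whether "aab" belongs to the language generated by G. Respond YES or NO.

CNF form of G:
  S -> T0 A | T1 S | T3 T2
  A -> T0 T1 | T2 X4 | c
  T0 -> a
  T1 -> b
  T2 -> d
  T3 -> c
  X4 -> A T3

Fill CYK table bottom-up:
  cell(0,0) a: {T0}  orig:{}
  cell(1,1) a: {T0}  orig:{}
  cell(2,2) b: {T1}  orig:{}
  cell(0,1) aa: ∅
  cell(1,2) ab: {A}
  cell(0,2) aab: {S}

S ∈ T[0,2] ⇒ YES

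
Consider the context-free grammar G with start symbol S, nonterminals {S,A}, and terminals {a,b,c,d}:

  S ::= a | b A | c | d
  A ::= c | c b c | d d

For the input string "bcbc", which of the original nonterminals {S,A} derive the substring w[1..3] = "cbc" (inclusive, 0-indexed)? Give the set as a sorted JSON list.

Convert to CNF:
  S -> T1 A | a | c | d
  A -> T0 X3 | T2 T2 | c
  T0 -> c
  T1 -> b
  T2 -> d
  X3 -> T1 T0

CYK table (by increasing span) (cells [i..j] with 1 ≤ i ≤ j ≤ 3 only):
  [1..1]={A,S,T0}  "c"  orig:{A,S}
  [2..2]={T1}  "b"  orig:{}
  [3..3]={A,S,T0}  "c"  orig:{A,S}
  [1..2]=∅  "cb"
  [2..3]={S,X3}  "bc"  orig:{S}
  [1..3]={A}  "cbc"

Original NTs in T[1,3] deriving "cbc": ["A"]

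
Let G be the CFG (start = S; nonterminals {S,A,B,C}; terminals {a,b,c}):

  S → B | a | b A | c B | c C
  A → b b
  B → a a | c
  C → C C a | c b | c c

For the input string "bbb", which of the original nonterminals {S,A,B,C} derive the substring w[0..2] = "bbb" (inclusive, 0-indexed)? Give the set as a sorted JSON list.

Convert to CNF:
  S -> T0 A | T1 T1 | T2 B | T2 C | a | c
  A -> T0 T0
  B -> T1 T1 | c
  C -> C X3 | T2 T0 | T2 T2
  T0 -> b
  T1 -> a
  T2 -> c
  X3 -> C T1

CYK fill — only the sub-triangle for w[0..2]:
  [0..0]={T0}  "b"  orig:{}
  [1..1]={T0}  "b"  orig:{}
  [2..2]={T0}  "b"  orig:{}
  [0..1]={A}  "bb"
  [1..2]={A}  "bb"
  [0..2]={S}  "bbb"

Original NTs in T[0,2] deriving "bbb": ["S"]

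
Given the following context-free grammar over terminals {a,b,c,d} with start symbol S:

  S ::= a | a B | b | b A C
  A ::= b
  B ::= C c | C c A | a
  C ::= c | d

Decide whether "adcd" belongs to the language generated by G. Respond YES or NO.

Convert to CNF:
  S -> T1 B | T2 X4 | a | b
  A -> b
  B -> C T0 | C X3 | a
  C -> c | d
  T0 -> c
  T1 -> a
  T2 -> b
  X3 -> T0 A
  X4 -> A C

CYK fill:
  T[0,0] 'a' = {B,S,T1}  orig:{B,S}
  T[1,1] 'd' = {C}
  T[2,2] 'c' = {C,T0}  orig:{C}
  T[3,3] 'd' = {C}
  T[0,1] 'ad' = ∅
  T[1,2] 'dc' = {B}
  T[2,3] 'cd' = ∅
  T[0,2] 'adc' = {S}
  T[1,3] 'dcd' = ∅
  T[0,3] 'adcd' = ∅

S ∉ T[0,3] ⇒ NO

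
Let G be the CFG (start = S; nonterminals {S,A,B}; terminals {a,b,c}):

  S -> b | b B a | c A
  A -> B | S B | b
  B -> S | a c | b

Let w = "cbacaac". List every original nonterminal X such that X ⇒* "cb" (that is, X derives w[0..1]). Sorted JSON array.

CNF form of G:
  S -> T1 A | T2 X5 | b
  A -> S B | T0 T1 | T1 A | T2 X3 | b
  B -> T0 T1 | T1 A | T2 X4 | b
  T0 -> a
  T1 -> c
  T2 -> b
  X3 -> B T0
  X4 -> B T0
  X5 -> B T0

CYK table (by increasing span), restricted to cells inside w[0..1]:
  T[0,0] 'c' = {T1}  orig:{}
  T[1,1] 'b' = {A,B,S,T2}  orig:{A,B,S}
  T[0,1] 'cb' = {A,B,S}

Original NTs in T[0,1] deriving "cb": ["A", "B", "S"]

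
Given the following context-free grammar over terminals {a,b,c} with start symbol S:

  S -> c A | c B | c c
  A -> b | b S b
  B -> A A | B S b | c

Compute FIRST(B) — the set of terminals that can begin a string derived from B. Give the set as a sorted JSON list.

FIRST sets, iterate to fixpoint:
iter 1:
  A via A→b: +{b}
  B via B→A A: +{b}
  B via B→c: +{c}
  S via S→c A: +{c}
  FIRST(S)={c}  FIRST(A)={b}  FIRST(B)={b,c}
iter 2: (no change)
  FIRST(S)={c}  FIRST(A)={b}  FIRST(B)={b,c}

FIRST(B) = ["b", "c"]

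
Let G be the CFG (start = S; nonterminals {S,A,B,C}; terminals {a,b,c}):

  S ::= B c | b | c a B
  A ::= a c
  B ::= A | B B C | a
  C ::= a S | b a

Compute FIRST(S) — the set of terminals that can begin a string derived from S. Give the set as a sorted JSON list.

FIRST iteration:
[1]
  A via A→a c: +{a}
  B via B→A: +{a}
  C via C→a S: +{a}
  C via C→b a: +{b}
  S via S→B c: +{a}
  S via S→b: +{b}
  S via S→c a B: +{c}
  FIRST[S]={a,b,c}  FIRST[A]={a}  FIRST[B]={a}  FIRST[C]={a,b}
[2] done
  FIRST[S]={a,b,c}  FIRST[A]={a}  FIRST[B]={a}  FIRST[C]={a,b}

FIRST(S) = ["a", "b", "c"]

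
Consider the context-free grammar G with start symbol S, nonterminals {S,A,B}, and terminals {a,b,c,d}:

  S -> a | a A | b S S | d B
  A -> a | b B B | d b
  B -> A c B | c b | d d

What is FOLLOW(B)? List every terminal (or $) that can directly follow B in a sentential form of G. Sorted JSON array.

FIRST iteration:
round 1:
  A via A→a: +{a}
  A via A→b B B: +{b}
  A via A→d b: +{d}
  B via B→A c B: +{a,b,d}
  B via B→c b: +{c}
  S via S→a: +{a}
  S via S→b S S: +{b}
  S via S→d B: +{d}
  S: {a,b,d}  A: {a,b,d}  B: {a,b,c,d}
round 2: done
  S: {a,b,d}  A: {a,b,d}  B: {a,b,c,d}

FOLLOW iteration:
seed FOLLOW(S) with $
round 1:
  A→b B B: FOLLOW(B) ⊇ FIRST(B) = {a,b,c,d}; new: +{a,b,c,d}
  B→A c B: FOLLOW(A) ⊇ FIRST(c) = {c}; new: +{c}
  S→a A: FOLLOW(A) ⊇ FOLLOW(S) ⊇ {$}; new: +{$}
  S→b S S: FOLLOW(S) ⊇ FIRST(S) = {a,b,d}; new: +{a,b,d}
  S→d B: FOLLOW(B) ⊇ FOLLOW(S) ⊇ {$,a,b,d}; new: +{$}
  S: {$,a,b,d}  A: {$,c}  B: {$,a,b,c,d}
round 2:
  S→a A: FOLLOW(A) ⊇ FOLLOW(S) ⊇ {$,a,b,d}; new: +{a,b,d}
  S: {$,a,b,d}  A: {$,a,b,c,d}  B: {$,a,b,c,d}
round 3: (stable)
  S: {$,a,b,d}  A: {$,a,b,c,d}  B: {$,a,b,c,d}

FOLLOW(B) = ["$", "a", "b", "c", "d"]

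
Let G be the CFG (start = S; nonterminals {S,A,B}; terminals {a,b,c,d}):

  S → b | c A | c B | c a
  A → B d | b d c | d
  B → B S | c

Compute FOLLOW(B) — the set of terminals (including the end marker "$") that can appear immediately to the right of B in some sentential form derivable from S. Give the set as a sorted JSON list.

FIRST sets, iterate to fixpoint:
iter 1:
  A via A→b d c: +{b}
  A via A→d: +{d}
  B via B→c: +{c}
  S via S→b: +{b}
  S via S→c A: +{c}
  S: {b,c}  A: {b,d}  B: {c}
iter 2:
  A via A→B d: +{c}
  S: {b,c}  A: {b,c,d}  B: {c}
iter 3: — fixpoint
  S: {b,c}  A: {b,c,d}  B: {c}

Compute FOLLOW by fixpoint:
seed FOLLOW(S) with $
iter 1:
  A→B d: FOLLOW(B) ⊇ FIRST(d) = {d}; new: +{d}
  B→B S: FOLLOW(B) ⊇ FIRST(S) = {b,c}; new: +{b,c}
  B→B S: FOLLOW(S) ⊇ FOLLOW(B) ⊇ {b,c,d}; new: +{b,c,d}
  S→c A: FOLLOW(A) ⊇ FOLLOW(S) ⊇ {$,b,c,d}; new: +{$,b,c,d}
  S→c B: FOLLOW(B) ⊇ FOLLOW(S) ⊇ {$,b,c,d}; new: +{$}
  FOLLOW(S)={$,b,c,d}  FOLLOW(A)={$,b,c,d}  FOLLOW(B)={$,b,c,d}
iter 2: — fixpoint
  FOLLOW(S)={$,b,c,d}  FOLLOW(A)={$,b,c,d}  FOLLOW(B)={$,b,c,d}

FOLLOW(B) = ["$", "b", "c", "d"]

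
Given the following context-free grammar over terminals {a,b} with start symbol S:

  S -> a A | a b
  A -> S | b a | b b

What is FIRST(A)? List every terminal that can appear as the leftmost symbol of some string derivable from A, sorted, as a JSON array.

FIRST sets, iterate to fixpoint:
pass 1:
  A via A→b a: +{b}
  S via S→a A: +{a}
  FIRST[S]={a}  FIRST[A]={b}
pass 2:
  A via A→S: +{a}
  FIRST[S]={a}  FIRST[A]={a,b}
pass 3: (no change)
  FIRST[S]={a}  FIRST[A]={a,b}

FIRST(A) = ["a", "b"]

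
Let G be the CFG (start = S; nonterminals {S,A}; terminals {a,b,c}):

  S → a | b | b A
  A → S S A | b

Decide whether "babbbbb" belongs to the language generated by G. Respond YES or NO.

CNF form of G:
  S -> T0 A | a | b
  A -> S X1 | b
  T0 -> b
  X1 -> S A

CYK fill:
  T[0,0] 'b' = {A,S,T0}  orig:{A,S}
  T[1,1] 'a' = {S}
  T[2,2] 'b' = {A,S,T0}  orig:{A,S}
  T[3,3] 'b' = {A,S,T0}  orig:{A,S}
  T[4,4] 'b' = {A,S,T0}  orig:{A,S}
  T[5,5] 'b' = {A,S,T0}  orig:{A,S}
  T[6,6] 'b' = {A,S,T0}  orig:{A,S}
  T[0,1] 'ba' = ∅
  T[1,2] 'ab' = {X1}  orig:{}
  T[2,3] 'bb' = {S,X1}  orig:{S}
  T[3,4] 'bb' = {S,X1}  orig:{S}
  T[4,5] 'bb' = {S,X1}  orig:{S}
  T[5,6] 'bb' = {S,X1}  orig:{S}
  T[0,2] 'bab' = {A}
  T[1,3] 'abb' = {A}
  T[2,4] 'bbb' = {A,X1}  orig:{A}
  T[3,5] 'bbb' = {A,X1}  orig:{A}
  T[4,6] 'bbb' = {A,X1}  orig:{A}
  T[0,3] 'babb' = {S,X1}  orig:{S}
  T[1,4] 'abbb' = {A,X1}  orig:{A}
  T[2,5] 'bbbb' = {A,S,X1}  orig:{A,S}
  T[3,6] 'bbbb' = {A,S,X1}  orig:{A,S}
  T[0,4] 'babbb' = {A,S,X1}  orig:{A,S}
  T[1,5] 'abbbb' = {A,X1}  orig:{A}
  T[2,6] 'bbbbb' = {A,S,X1}  orig:{A,S}
  T[0,5] 'babbbb' = {A,S,X1}  orig:{A,S}
  T[1,6] 'abbbbb' = {A,X1}  orig:{A}
  T[0,6] 'babbbbb' = {A,S,X1}  orig:{A,S}

S ∈ T[0,6] ⇒ YES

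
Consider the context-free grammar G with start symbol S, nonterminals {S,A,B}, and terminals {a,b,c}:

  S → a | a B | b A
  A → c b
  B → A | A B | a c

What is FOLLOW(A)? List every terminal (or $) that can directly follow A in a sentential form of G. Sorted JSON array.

FIRST sets, iterate to fixpoint:
pass 1:
  A via A→c b: +{c}
  B via B→A: +{c}
  B via B→a c: +{a}
  S via S→a: +{a}
  S via S→b A: +{b}
  FIRST[S]={a,b}  FIRST[A]={c}  FIRST[B]={a,c}
pass 2: — fixpoint
  FIRST[S]={a,b}  FIRST[A]={c}  FIRST[B]={a,c}

FOLLOW sets:
initialize: $ ∈ FOLLOW(S)
iter 1:
  B→A B: FOLLOW(A) ⊇ FIRST(B) = {a,c}; new: +{a,c}
  S→a B: FOLLOW(B) ⊇ FOLLOW(S) ⊇ {$}; new: +{$}
  S→b A: FOLLOW(A) ⊇ FOLLOW(S) ⊇ {$}; new: +{$}
  FOLLOW(S)={$}  FOLLOW(A)={$,a,c}  FOLLOW(B)={$}
iter 2: (stable)
  FOLLOW(S)={$}  FOLLOW(A)={$,a,c}  FOLLOW(B)={$}

FOLLOW(A) = ["$", "a", "c"]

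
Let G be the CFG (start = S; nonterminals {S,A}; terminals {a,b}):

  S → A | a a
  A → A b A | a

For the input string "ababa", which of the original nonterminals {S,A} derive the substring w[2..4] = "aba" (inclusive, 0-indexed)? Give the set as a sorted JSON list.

CNF form of G:
  S -> A X3 | T1 T1 | a
  A -> A X2 | a
  T0 -> b
  T1 -> a
  X2 -> T0 A
  X3 -> T0 A

CYK fill (cells [i..j] with 2 ≤ i ≤ j ≤ 4 only):
  T[2,2] 'a' = {A,S,T1}  orig:{A,S}
  T[3,3] 'b' = {T0}  orig:{}
  T[4,4] 'a' = {A,S,T1}  orig:{A,S}
  T[2,3] 'ab' = ∅
  T[3,4] 'ba' = {X2,X3}  orig:{}
  T[2,4] 'aba' = {A,S}

Original NTs in T[2,4] deriving "aba": ["A", "S"]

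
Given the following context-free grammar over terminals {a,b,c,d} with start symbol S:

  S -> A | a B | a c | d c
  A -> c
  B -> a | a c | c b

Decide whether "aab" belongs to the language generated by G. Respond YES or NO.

CNF form of G:
  S -> T0 B | T0 T1 | T3 T1 | c
  A -> c
  B -> T0 T1 | T1 T2 | a
  T0 -> a
  T1 -> c
  T2 -> b
  T3 -> d

CYK fill:
  cell(0,0) a: {B,T0}  orig:{B}
  cell(1,1) a: {B,T0}  orig:{B}
  cell(2,2) b: {T2}  orig:{}
  cell(0,1) aa: {S}
  cell(1,2) ab: ∅
  cell(0,2) aab: ∅

S ∉ T[0,2] ⇒ NO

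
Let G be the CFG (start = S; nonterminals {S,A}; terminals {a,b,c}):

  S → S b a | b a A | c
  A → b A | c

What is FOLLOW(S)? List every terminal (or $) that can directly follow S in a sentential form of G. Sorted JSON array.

FIRST sets, iterate to fixpoint:
iter 1:
  A via A→b A: +{b}
  A via A→c: +{c}
  S via S→b a A: +{b}
  S via S→c: +{c}
  FIRST(S)={b,c}  FIRST(A)={b,c}
iter 2: — fixpoint
  FIRST(S)={b,c}  FIRST(A)={b,c}

Compute FOLLOW by fixpoint:
seed FOLLOW(S) with $
pass 1:
  S→S b a: FOLLOW(S) ⊇ FIRST(b) = {b}; new: +{b}
  S→b a A: FOLLOW(A) ⊇ FOLLOW(S) ⊇ {$,b}; new: +{$,b}
  FOLLOW(S)={$,b}  FOLLOW(A)={$,b}
pass 2: done
  FOLLOW(S)={$,b}  FOLLOW(A)={$,b}

FOLLOW(S) = ["$", "b"]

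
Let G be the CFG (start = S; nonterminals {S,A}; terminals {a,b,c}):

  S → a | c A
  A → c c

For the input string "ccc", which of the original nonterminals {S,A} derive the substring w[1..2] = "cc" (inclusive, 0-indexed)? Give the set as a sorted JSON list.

CNF form of G:
  S -> T0 A | a
  A -> T0 T0
  T0 -> c

CYK table (by increasing span) — only the sub-triangle for w[1..2]:
  T[1,1] 'c' = {T0}  orig:{}
  T[2,2] 'c' = {T0}  orig:{}
  T[1,2] 'cc' = {A}

Original NTs in T[1,2] deriving "cc": ["A"]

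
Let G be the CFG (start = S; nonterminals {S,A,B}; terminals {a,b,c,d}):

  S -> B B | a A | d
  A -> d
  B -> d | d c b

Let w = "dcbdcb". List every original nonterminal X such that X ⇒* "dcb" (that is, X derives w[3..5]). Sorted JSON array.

Convert to CNF:
  S -> B B | T3 A | d
  A -> d
  B -> T0 X4 | d
  T0 -> d
  T1 -> c
  T2 -> b
  T3 -> a
  X4 -> T1 T2

CYK table (by increasing span) — only the sub-triangle for w[3..5]:
  cell(3,3) d: {A,B,S,T0}  orig:{A,B,S}
  cell(4,4) c: {T1}  orig:{}
  cell(5,5) b: {T2}  orig:{}
  cell(3,4) dc: ∅
  cell(4,5) cb: {X4}  orig:{}
  cell(3,5) dcb: {B}

Original NTs in T[3,5] deriving "dcb": ["B"]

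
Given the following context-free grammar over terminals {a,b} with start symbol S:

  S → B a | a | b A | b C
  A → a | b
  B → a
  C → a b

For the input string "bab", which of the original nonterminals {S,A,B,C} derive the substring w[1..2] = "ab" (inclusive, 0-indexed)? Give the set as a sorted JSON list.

Convert to CNF:
  S -> B T0 | T1 A | T1 C | a
  A -> a | b
  B -> a
  C -> T0 T1
  T0 -> a
  T1 -> b

Fill CYK table bottom-up — only the sub-triangle for w[1..2]:
  cell(1,1) a: {A,B,S,T0}  orig:{A,B,S}
  cell(2,2) b: {A,T1}  orig:{A}
  cell(1,2) ab: {C}

Original NTs in T[1,2] deriving "ab": ["C"]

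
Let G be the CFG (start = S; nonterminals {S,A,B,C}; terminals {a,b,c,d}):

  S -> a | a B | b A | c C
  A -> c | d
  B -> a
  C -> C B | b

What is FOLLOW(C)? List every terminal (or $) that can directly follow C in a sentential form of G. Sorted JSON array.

FIRST iteration:
[1]
  A via A→c: +{c}
  A via A→d: +{d}
  B via B→a: +{a}
  C via C→b: +{b}
  S via S→a: +{a}
  S via S→b A: +{b}
  S via S→c C: +{c}
  FIRST(S)={a,b,c}  FIRST(A)={c,d}  FIRST(B)={a}  FIRST(C)={b}
[2] — fixpoint
  FIRST(S)={a,b,c}  FIRST(A)={c,d}  FIRST(B)={a}  FIRST(C)={b}

Compute FOLLOW by fixpoint:
seed FOLLOW(S) with $
pass 1:
  C→C B: FOLLOW(C) ⊇ FIRST(B) = {a}; new: +{a}
  C→C B: FOLLOW(B) ⊇ FOLLOW(C) ⊇ {a}; new: +{a}
  S→a B: FOLLOW(B) ⊇ FOLLOW(S) ⊇ {$}; new: +{$}
  S→b A: FOLLOW(A) ⊇ FOLLOW(S) ⊇ {$}; new: +{$}
  S→c C: FOLLOW(C) ⊇ FOLLOW(S) ⊇ {$}; new: +{$}
  FOLLOW(S)={$}  FOLLOW(A)={$}  FOLLOW(B)={$,a}  FOLLOW(C)={$,a}
pass 2: — fixpoint
  FOLLOW(S)={$}  FOLLOW(A)={$}  FOLLOW(B)={$,a}  FOLLOW(C)={$,a}

FOLLOW(C) = ["$", "a"]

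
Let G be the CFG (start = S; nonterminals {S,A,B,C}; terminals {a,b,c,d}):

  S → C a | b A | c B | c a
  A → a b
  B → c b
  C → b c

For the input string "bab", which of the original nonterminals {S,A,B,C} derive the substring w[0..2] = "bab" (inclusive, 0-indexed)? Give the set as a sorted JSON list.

CNF form of G:
  S -> C T0 | T1 A | T2 B | T2 T0
  A -> T0 T1
  B -> T2 T1
  C -> T1 T2
  T0 -> a
  T1 -> b
  T2 -> c

CYK fill, restricted to cells inside w[0..2]:
  T[0,0] 'b' = {T1}  orig:{}
  T[1,1] 'a' = {T0}  orig:{}
  T[2,2] 'b' = {T1}  orig:{}
  T[0,1] 'ba' = ∅
  T[1,2] 'ab' = {A}
  T[0,2] 'bab' = {S}

Original NTs in T[0,2] deriving "bab": ["S"]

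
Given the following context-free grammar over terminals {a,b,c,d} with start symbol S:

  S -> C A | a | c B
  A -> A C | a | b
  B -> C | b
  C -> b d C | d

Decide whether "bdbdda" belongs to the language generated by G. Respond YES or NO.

CNF form of G:
  S -> C A | T2 B | a
  A -> A C | a | b
  B -> T0 X3 | b | d
  C -> T0 X4 | d
  T0 -> b
  T1 -> d
  T2 -> c
  X3 -> T1 C
  X4 -> T1 C

CYK table (by increasing span):
  cell(0,0) b: {A,B,T0}  orig:{A,B}
  cell(1,1) d: {B,C,T1}  orig:{B,C}
  cell(2,2) b: {A,B,T0}  orig:{A,B}
  cell(3,3) d: {B,C,T1}  orig:{B,C}
  cell(4,4) d: {B,C,T1}  orig:{B,C}
  cell(5,5) a: {A,S}
  cell(0,1) bd: {A}
  cell(1,2) db: {S}
  cell(2,3) bd: {A}
  cell(3,4) dd: {X3,X4}  orig:{}
  cell(4,5) da: {S}
  cell(0,2) bdb: ∅
  cell(1,3) dbd: {S}
  cell(2,4) bdd: {A,B,C}
  cell(3,5) dda: ∅
  cell(0,3) bdbd: ∅
  cell(1,4) dbdd: {S,X3,X4}  orig:{S}
  cell(2,5) bdda: {S}
  cell(0,4) bdbdd: {A,B,C}
  cell(1,5) dbdda: ∅
  cell(0,5) bdbdda: {S}

S ∈ T[0,5] ⇒ YES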